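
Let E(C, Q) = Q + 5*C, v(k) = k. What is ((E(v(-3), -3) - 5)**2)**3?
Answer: 148035889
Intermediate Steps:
((E(v(-3), -3) - 5)**2)**3 = (((-3 + 5*(-3)) - 5)**2)**3 = (((-3 - 15) - 5)**2)**3 = ((-18 - 5)**2)**3 = ((-23)**2)**3 = 529**3 = 148035889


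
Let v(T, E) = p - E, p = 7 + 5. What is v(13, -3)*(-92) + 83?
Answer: -1297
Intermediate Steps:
p = 12
v(T, E) = 12 - E
v(13, -3)*(-92) + 83 = (12 - 1*(-3))*(-92) + 83 = (12 + 3)*(-92) + 83 = 15*(-92) + 83 = -1380 + 83 = -1297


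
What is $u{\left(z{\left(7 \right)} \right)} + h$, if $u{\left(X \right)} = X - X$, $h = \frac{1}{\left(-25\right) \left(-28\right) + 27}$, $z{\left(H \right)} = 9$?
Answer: $\frac{1}{727} \approx 0.0013755$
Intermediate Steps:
$h = \frac{1}{727}$ ($h = \frac{1}{700 + 27} = \frac{1}{727} \approx 0.0013755$)
$u{\left(X \right)} = 0$
$u{\left(z{\left(7 \right)} \right)} + h = 0 + \frac{1}{727} = \frac{1}{727}$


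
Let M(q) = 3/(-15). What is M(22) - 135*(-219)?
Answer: 147824/5 ≈ 29565.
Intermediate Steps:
M(q) = -⅕ (M(q) = 3*(-1/15) = -⅕)
M(22) - 135*(-219) = -⅕ - 135*(-219) = -⅕ + 29565 = 147824/5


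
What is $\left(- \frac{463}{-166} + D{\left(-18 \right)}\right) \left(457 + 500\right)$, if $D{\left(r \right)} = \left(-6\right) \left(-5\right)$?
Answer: $\frac{5208951}{166} \approx 31379.0$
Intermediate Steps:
$D{\left(r \right)} = 30$
$\left(- \frac{463}{-166} + D{\left(-18 \right)}\right) \left(457 + 500\right) = \left(- \frac{463}{-166} + 30\right) \left(457 + 500\right) = \left(\left(-463\right) \left(- \frac{1}{166}\right) + 30\right) 957 = \left(\frac{463}{166} + 30\right) 957 = \frac{5443}{166} \cdot 957 = \frac{5208951}{166}$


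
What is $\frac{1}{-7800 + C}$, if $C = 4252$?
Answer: $- \frac{1}{3548} \approx -0.00028185$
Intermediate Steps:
$\frac{1}{-7800 + C} = \frac{1}{-7800 + 4252} = \frac{1}{-3548} = - \frac{1}{3548}$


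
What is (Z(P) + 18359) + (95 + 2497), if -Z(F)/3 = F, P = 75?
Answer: 20726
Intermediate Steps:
Z(F) = -3*F
(Z(P) + 18359) + (95 + 2497) = (-3*75 + 18359) + (95 + 2497) = (-225 + 18359) + 2592 = 18134 + 2592 = 20726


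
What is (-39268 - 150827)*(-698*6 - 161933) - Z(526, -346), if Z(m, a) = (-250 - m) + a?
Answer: 31578772617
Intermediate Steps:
Z(m, a) = -250 + a - m
(-39268 - 150827)*(-698*6 - 161933) - Z(526, -346) = (-39268 - 150827)*(-698*6 - 161933) - (-250 - 346 - 1*526) = -190095*(-4188 - 161933) - (-250 - 346 - 526) = -190095*(-166121) - 1*(-1122) = 31578771495 + 1122 = 31578772617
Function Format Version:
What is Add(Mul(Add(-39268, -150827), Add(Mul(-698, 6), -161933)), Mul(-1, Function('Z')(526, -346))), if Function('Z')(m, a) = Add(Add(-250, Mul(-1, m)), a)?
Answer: 31578772617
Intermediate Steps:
Function('Z')(m, a) = Add(-250, a, Mul(-1, m))
Add(Mul(Add(-39268, -150827), Add(Mul(-698, 6), -161933)), Mul(-1, Function('Z')(526, -346))) = Add(Mul(Add(-39268, -150827), Add(Mul(-698, 6), -161933)), Mul(-1, Add(-250, -346, Mul(-1, 526)))) = Add(Mul(-190095, Add(-4188, -161933)), Mul(-1, Add(-250, -346, -526))) = Add(Mul(-190095, -166121), Mul(-1, -1122)) = Add(31578771495, 1122) = 31578772617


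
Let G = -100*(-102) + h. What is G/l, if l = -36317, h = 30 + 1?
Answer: -10231/36317 ≈ -0.28171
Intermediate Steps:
h = 31
G = 10231 (G = -100*(-102) + 31 = 10200 + 31 = 10231)
G/l = 10231/(-36317) = 10231*(-1/36317) = -10231/36317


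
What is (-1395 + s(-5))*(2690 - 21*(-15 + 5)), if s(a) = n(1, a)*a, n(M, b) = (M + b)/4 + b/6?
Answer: -12056750/3 ≈ -4.0189e+6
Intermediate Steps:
n(M, b) = M/4 + 5*b/12 (n(M, b) = (M + b)*(1/4) + b*(1/6) = (M/4 + b/4) + b/6 = M/4 + 5*b/12)
s(a) = a*(1/4 + 5*a/12) (s(a) = ((1/4)*1 + 5*a/12)*a = (1/4 + 5*a/12)*a = a*(1/4 + 5*a/12))
(-1395 + s(-5))*(2690 - 21*(-15 + 5)) = (-1395 + (1/12)*(-5)*(3 + 5*(-5)))*(2690 - 21*(-15 + 5)) = (-1395 + (1/12)*(-5)*(3 - 25))*(2690 - 21*(-10)) = (-1395 + (1/12)*(-5)*(-22))*(2690 + 210) = (-1395 + 55/6)*2900 = -8315/6*2900 = -12056750/3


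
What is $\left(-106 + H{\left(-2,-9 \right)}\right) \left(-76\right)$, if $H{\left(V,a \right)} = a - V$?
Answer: $8588$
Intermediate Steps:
$\left(-106 + H{\left(-2,-9 \right)}\right) \left(-76\right) = \left(-106 - 7\right) \left(-76\right) = \left(-113\right) \left(-76\right) = 8588$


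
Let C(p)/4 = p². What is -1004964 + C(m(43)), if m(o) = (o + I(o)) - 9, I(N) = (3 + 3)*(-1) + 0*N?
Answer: -1001828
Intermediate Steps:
I(N) = -6 (I(N) = 6*(-1) + 0 = -6 + 0 = -6)
m(o) = -15 + o (m(o) = (o - 6) - 9 = (-6 + o) - 9 = -15 + o)
C(p) = 4*p²
-1004964 + C(m(43)) = -1004964 + 4*(-15 + 43)² = -1004964 + 4*28² = -1004964 + 4*784 = -1004964 + 3136 = -1001828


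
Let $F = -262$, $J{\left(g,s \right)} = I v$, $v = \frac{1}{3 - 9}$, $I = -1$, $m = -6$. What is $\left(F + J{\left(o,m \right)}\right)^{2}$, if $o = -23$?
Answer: $\frac{2468041}{36} \approx 68557.0$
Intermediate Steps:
$v = - \frac{1}{6}$ ($v = \frac{1}{-6} = - \frac{1}{6} \approx -0.16667$)
$J{\left(g,s \right)} = \frac{1}{6}$ ($J{\left(g,s \right)} = \left(-1\right) \left(- \frac{1}{6}\right) = \frac{1}{6}$)
$\left(F + J{\left(o,m \right)}\right)^{2} = \left(-262 + \frac{1}{6}\right)^{2} = \left(- \frac{1571}{6}\right)^{2} = \frac{2468041}{36}$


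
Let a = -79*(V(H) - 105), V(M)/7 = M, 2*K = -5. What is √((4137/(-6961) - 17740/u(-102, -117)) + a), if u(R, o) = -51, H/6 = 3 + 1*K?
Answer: √880118473326639/355011 ≈ 83.566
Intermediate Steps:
K = -5/2 (K = (½)*(-5) = -5/2 ≈ -2.5000)
H = 3 (H = 6*(3 + 1*(-5/2)) = 6*(3 - 5/2) = 6*(½) = 3)
V(M) = 7*M
a = 6636 (a = -79*(7*3 - 105) = -79*(21 - 105) = -79*(-84) = 6636)
√((4137/(-6961) - 17740/u(-102, -117)) + a) = √((4137/(-6961) - 17740/(-51)) + 6636) = √((4137*(-1/6961) - 17740*(-1/51)) + 6636) = √((-4137/6961 + 17740/51) + 6636) = √(123277153/355011 + 6636) = √(2479130149/355011) = √880118473326639/355011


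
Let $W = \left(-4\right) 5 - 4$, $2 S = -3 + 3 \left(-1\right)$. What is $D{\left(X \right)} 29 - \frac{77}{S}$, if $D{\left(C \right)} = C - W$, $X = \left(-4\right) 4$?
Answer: $\frac{773}{3} \approx 257.67$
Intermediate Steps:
$S = -3$ ($S = \frac{-3 + 3 \left(-1\right)}{2} = \frac{-3 - 3}{2} = \frac{1}{2} \left(-6\right) = -3$)
$X = -16$
$W = -24$ ($W = -20 - 4 = -24$)
$D{\left(C \right)} = 24 + C$ ($D{\left(C \right)} = C - -24 = C + 24 = 24 + C$)
$D{\left(X \right)} 29 - \frac{77}{S} = \left(24 - 16\right) 29 - \frac{77}{-3} = 8 \cdot 29 - - \frac{77}{3} = 232 + \frac{77}{3} = \frac{773}{3}$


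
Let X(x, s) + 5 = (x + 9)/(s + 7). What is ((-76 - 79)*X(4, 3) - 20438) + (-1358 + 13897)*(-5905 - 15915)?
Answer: -547241689/2 ≈ -2.7362e+8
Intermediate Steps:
X(x, s) = -5 + (9 + x)/(7 + s) (X(x, s) = -5 + (x + 9)/(s + 7) = -5 + (9 + x)/(7 + s))
((-76 - 79)*X(4, 3) - 20438) + (-1358 + 13897)*(-5905 - 15915) = ((-76 - 79)*((-26 + 4 - 5*3)/(7 + 3)) - 20438) + (-1358 + 13897)*(-5905 - 15915) = (-155*(-26 + 4 - 15)/10 - 20438) + 12539*(-21820) = (-31*(-37)/2 - 20438) - 273600980 = (-155*(-37/10) - 20438) - 273600980 = (1147/2 - 20438) - 273600980 = -39729/2 - 273600980 = -547241689/2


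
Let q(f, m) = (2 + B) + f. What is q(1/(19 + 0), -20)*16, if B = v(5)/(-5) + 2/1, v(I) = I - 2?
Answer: 5248/95 ≈ 55.242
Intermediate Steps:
v(I) = -2 + I
B = 7/5 (B = (-2 + 5)/(-5) + 2/1 = 3*(-⅕) + 2*1 = -⅗ + 2 = 7/5 ≈ 1.4000)
q(f, m) = 17/5 + f (q(f, m) = (2 + 7/5) + f = 17/5 + f)
q(1/(19 + 0), -20)*16 = (17/5 + 1/(19 + 0))*16 = (17/5 + 1/19)*16 = (328/95)*16 = 5248/95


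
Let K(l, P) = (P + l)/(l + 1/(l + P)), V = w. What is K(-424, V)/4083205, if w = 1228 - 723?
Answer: -6561/140229509315 ≈ -4.6788e-8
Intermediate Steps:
w = 505
V = 505
K(l, P) = (P + l)/(l + 1/(P + l))
K(-424, V)/4083205 = ((505 - 424)**2/(1 + (-424)**2 + 505*(-424)))/4083205 = (81**2/(1 + 179776 - 214120))*(1/4083205) = (6561/(-34343))*(1/4083205) = (6561*(-1/34343))*(1/4083205) = -6561/34343*1/4083205 = -6561/140229509315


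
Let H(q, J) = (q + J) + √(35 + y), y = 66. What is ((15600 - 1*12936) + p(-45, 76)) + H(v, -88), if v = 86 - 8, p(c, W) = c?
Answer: 2609 + √101 ≈ 2619.1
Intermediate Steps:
v = 78
H(q, J) = J + q + √101 (H(q, J) = (q + J) + √(35 + 66) = (J + q) + √101 = J + q + √101)
((15600 - 1*12936) + p(-45, 76)) + H(v, -88) = ((15600 - 1*12936) - 45) + (-88 + 78 + √101) = ((15600 - 12936) - 45) + (-10 + √101) = (2664 - 45) + (-10 + √101) = 2619 + (-10 + √101) = 2609 + √101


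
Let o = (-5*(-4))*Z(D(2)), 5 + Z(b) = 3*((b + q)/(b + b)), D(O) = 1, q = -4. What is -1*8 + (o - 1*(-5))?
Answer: -193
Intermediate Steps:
Z(b) = -5 + 3*(-4 + b)/(2*b) (Z(b) = -5 + 3*((b - 4)/(b + b)) = -5 + 3*((-4 + b)/((2*b))) = -5 + 3*((-4 + b)*(1/(2*b))) = -5 + 3*((-4 + b)/(2*b)) = -5 + 3*(-4 + b)/(2*b))
o = -190 (o = (-5*(-4))*(-7/2 - 6/1) = 20*(-7/2 - 6*1) = 20*(-7/2 - 6) = 20*(-19/2) = -190)
-1*8 + (o - 1*(-5)) = -1*8 + (-190 - 1*(-5)) = -8 + (-190 + 5) = -8 - 185 = -193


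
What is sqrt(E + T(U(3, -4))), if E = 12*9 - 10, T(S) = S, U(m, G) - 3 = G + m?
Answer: 10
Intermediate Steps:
U(m, G) = 3 + G + m (U(m, G) = 3 + (G + m) = 3 + G + m)
E = 98 (E = 108 - 10 = 98)
sqrt(E + T(U(3, -4))) = sqrt(98 + (3 - 4 + 3)) = sqrt(98 + 2) = sqrt(100) = 10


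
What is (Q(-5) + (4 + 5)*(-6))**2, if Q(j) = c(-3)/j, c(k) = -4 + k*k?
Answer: 3025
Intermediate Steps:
c(k) = -4 + k**2
Q(j) = 5/j (Q(j) = (-4 + (-3)**2)/j = (-4 + 9)/j = 5/j)
(Q(-5) + (4 + 5)*(-6))**2 = (5/(-5) + (4 + 5)*(-6))**2 = (5*(-1/5) + 9*(-6))**2 = (-1 - 54)**2 = (-55)**2 = 3025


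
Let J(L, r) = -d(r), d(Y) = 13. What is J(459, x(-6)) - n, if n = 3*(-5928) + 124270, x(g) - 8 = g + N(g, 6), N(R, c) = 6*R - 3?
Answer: -106499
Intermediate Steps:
N(R, c) = -3 + 6*R
x(g) = 5 + 7*g (x(g) = 8 + (g + (-3 + 6*g)) = 8 + (-3 + 7*g) = 5 + 7*g)
n = 106486 (n = -17784 + 124270 = 106486)
J(L, r) = -13 (J(L, r) = -1*13 = -13)
J(459, x(-6)) - n = -13 - 1*106486 = -13 - 106486 = -106499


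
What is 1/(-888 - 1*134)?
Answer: -1/1022 ≈ -0.00097847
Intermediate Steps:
1/(-888 - 1*134) = 1/(-888 - 134) = 1/(-1022) = -1/1022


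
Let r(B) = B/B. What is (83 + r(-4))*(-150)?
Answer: -12600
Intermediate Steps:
r(B) = 1
(83 + r(-4))*(-150) = (83 + 1)*(-150) = 84*(-150) = -12600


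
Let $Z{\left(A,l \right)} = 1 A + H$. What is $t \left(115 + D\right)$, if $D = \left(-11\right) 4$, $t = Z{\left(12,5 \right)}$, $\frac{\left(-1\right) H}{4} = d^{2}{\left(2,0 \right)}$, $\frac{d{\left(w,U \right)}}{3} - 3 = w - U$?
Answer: $-63048$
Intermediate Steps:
$d{\left(w,U \right)} = 9 - 3 U + 3 w$ ($d{\left(w,U \right)} = 9 + 3 \left(w - U\right) = 9 - \left(- 3 w + 3 U\right) = 9 - 3 U + 3 w$)
$H = -900$ ($H = - 4 \left(9 - 0 + 3 \cdot 2\right)^{2} = - 4 \left(9 + 0 + 6\right)^{2} = - 4 \cdot 15^{2} = \left(-4\right) 225 = -900$)
$Z{\left(A,l \right)} = -900 + A$ ($Z{\left(A,l \right)} = 1 A - 900 = A - 900 = -900 + A$)
$t = -888$ ($t = -900 + 12 = -888$)
$D = -44$
$t \left(115 + D\right) = - 888 \left(115 - 44\right) = \left(-888\right) 71 = -63048$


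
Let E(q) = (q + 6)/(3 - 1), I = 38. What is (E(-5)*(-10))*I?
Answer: -190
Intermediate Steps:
E(q) = 3 + q/2 (E(q) = (6 + q)/2 = (6 + q)*(½) = 3 + q/2)
(E(-5)*(-10))*I = ((3 + (½)*(-5))*(-10))*38 = ((3 - 5/2)*(-10))*38 = ((½)*(-10))*38 = -5*38 = -190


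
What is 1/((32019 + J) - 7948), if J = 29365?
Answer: 1/53436 ≈ 1.8714e-5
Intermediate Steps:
1/((32019 + J) - 7948) = 1/((32019 + 29365) - 7948) = 1/(61384 - 7948) = 1/53436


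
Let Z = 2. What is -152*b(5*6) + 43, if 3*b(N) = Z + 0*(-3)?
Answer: -175/3 ≈ -58.333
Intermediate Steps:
b(N) = ⅔ (b(N) = (2 + 0*(-3))/3 = (2 + 0)/3 = (⅓)*2 = ⅔)
-152*b(5*6) + 43 = -152*⅔ + 43 = -304/3 + 43 = -175/3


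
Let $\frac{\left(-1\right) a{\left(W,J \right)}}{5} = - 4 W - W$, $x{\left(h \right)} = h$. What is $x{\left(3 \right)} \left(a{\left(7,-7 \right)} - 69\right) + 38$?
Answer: $356$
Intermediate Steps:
$a{\left(W,J \right)} = 25 W$ ($a{\left(W,J \right)} = - 5 \left(- 4 W - W\right) = - 5 \left(- 5 W\right) = 25 W$)
$x{\left(3 \right)} \left(a{\left(7,-7 \right)} - 69\right) + 38 = 3 \left(25 \cdot 7 - 69\right) + 38 = 3 \left(175 - 69\right) + 38 = 3 \cdot 106 + 38 = 318 + 38 = 356$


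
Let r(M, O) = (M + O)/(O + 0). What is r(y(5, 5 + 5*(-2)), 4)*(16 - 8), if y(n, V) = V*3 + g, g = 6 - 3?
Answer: -16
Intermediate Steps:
g = 3
y(n, V) = 3 + 3*V (y(n, V) = V*3 + 3 = 3*V + 3 = 3 + 3*V)
r(M, O) = (M + O)/O
r(y(5, 5 + 5*(-2)), 4)*(16 - 8) = (((3 + 3*(5 + 5*(-2))) + 4)/4)*(16 - 8) = (((3 + 3*(5 - 10)) + 4)/4)*8 = (((3 + 3*(-5)) + 4)/4)*8 = (((3 - 15) + 4)/4)*8 = ((-12 + 4)/4)*8 = ((1/4)*(-8))*8 = -2*8 = -16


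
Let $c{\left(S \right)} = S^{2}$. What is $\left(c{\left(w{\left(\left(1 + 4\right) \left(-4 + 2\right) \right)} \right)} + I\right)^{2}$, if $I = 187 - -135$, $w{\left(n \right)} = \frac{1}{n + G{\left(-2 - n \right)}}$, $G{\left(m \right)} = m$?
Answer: $\frac{1661521}{16} \approx 1.0385 \cdot 10^{5}$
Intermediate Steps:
$w{\left(n \right)} = - \frac{1}{2}$ ($w{\left(n \right)} = \frac{1}{n - \left(2 + n\right)} = \frac{1}{-2} = - \frac{1}{2}$)
$I = 322$ ($I = 187 + 135 = 322$)
$\left(c{\left(w{\left(\left(1 + 4\right) \left(-4 + 2\right) \right)} \right)} + I\right)^{2} = \left(\left(- \frac{1}{2}\right)^{2} + 322\right)^{2} = \left(\frac{1}{4} + 322\right)^{2} = \left(\frac{1289}{4}\right)^{2} = \frac{1661521}{16}$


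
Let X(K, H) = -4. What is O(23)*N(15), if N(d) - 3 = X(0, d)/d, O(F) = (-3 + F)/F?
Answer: 164/69 ≈ 2.3768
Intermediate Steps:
O(F) = (-3 + F)/F
N(d) = 3 - 4/d
O(23)*N(15) = ((-3 + 23)/23)*(3 - 4/15) = ((1/23)*20)*(3 - 4*1/15) = 20*(3 - 4/15)/23 = (20/23)*(41/15) = 164/69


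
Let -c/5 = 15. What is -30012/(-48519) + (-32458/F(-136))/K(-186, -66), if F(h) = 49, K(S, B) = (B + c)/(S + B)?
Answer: -6296027492/5320917 ≈ -1183.3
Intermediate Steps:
c = -75 (c = -5*15 = -75)
K(S, B) = (-75 + B)/(B + S) (K(S, B) = (B - 75)/(S + B) = (-75 + B)/(B + S))
-30012/(-48519) + (-32458/F(-136))/K(-186, -66) = -30012/(-48519) + (-32458/49)/(((-75 - 66)/(-66 - 186))) = -30012*(-1/48519) + (-32458*1/49)/((-141/(-252))) = 10004/16173 - 32458/(49*((-1/252*(-141)))) = 10004/16173 - 32458/(49*47/84) = 10004/16173 - 32458/49*84/47 = 10004/16173 - 389496/329 = -6296027492/5320917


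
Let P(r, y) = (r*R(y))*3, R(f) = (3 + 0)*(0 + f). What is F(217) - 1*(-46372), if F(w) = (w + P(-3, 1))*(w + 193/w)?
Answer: 19046304/217 ≈ 87771.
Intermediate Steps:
R(f) = 3*f
P(r, y) = 9*r*y (P(r, y) = (r*(3*y))*3 = (3*r*y)*3 = 9*r*y)
F(w) = (-27 + w)*(w + 193/w) (F(w) = (w + 9*(-3)*1)*(w + 193/w) = (w - 27)*(w + 193/w) = (-27 + w)*(w + 193/w))
F(217) - 1*(-46372) = (193 + 217² - 5211/217 - 27*217) - 1*(-46372) = (193 + 47089 - 5211*1/217 - 5859) + 46372 = (193 + 47089 - 5211/217 - 5859) + 46372 = 8983580/217 + 46372 = 19046304/217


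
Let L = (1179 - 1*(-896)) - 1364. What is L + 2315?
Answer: 3026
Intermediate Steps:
L = 711 (L = (1179 + 896) - 1364 = 2075 - 1364 = 711)
L + 2315 = 711 + 2315 = 3026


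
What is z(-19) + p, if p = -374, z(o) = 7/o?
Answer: -7113/19 ≈ -374.37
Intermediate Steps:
z(-19) + p = 7/(-19) - 374 = 7*(-1/19) - 374 = -7/19 - 374 = -7113/19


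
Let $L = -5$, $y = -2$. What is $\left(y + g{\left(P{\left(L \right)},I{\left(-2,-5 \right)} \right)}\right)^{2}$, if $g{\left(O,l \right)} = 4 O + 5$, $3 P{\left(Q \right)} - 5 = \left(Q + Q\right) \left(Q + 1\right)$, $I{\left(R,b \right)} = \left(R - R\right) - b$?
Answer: $3969$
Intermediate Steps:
$I{\left(R,b \right)} = - b$ ($I{\left(R,b \right)} = 0 - b = - b$)
$P{\left(Q \right)} = \frac{5}{3} + \frac{2 Q \left(1 + Q\right)}{3}$ ($P{\left(Q \right)} = \frac{5}{3} + \frac{\left(Q + Q\right) \left(Q + 1\right)}{3} = \frac{5}{3} + \frac{2 Q \left(1 + Q\right)}{3}$)
$g{\left(O,l \right)} = 5 + 4 O$
$\left(y + g{\left(P{\left(L \right)},I{\left(-2,-5 \right)} \right)}\right)^{2} = \left(-2 + \left(5 + 4 \left(\frac{5}{3} + \frac{2}{3} \left(-5\right) + \frac{2 \left(-5\right)^{2}}{3}\right)\right)\right)^{2} = \left(-2 + \left(5 + 4 \left(\frac{5}{3} - \frac{10}{3} + \frac{2}{3} \cdot 25\right)\right)\right)^{2} = \left(-2 + \left(5 + 4 \left(\frac{5}{3} - \frac{10}{3} + \frac{50}{3}\right)\right)\right)^{2} = \left(-2 + \left(5 + 4 \cdot 15\right)\right)^{2} = \left(-2 + \left(5 + 60\right)\right)^{2} = \left(-2 + 65\right)^{2} = 63^{2} = 3969$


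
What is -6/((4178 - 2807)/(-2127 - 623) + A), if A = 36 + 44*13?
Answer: -16500/1670629 ≈ -0.0098765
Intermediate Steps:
A = 608 (A = 36 + 572 = 608)
-6/((4178 - 2807)/(-2127 - 623) + A) = -6/((4178 - 2807)/(-2127 - 623) + 608) = -6/(1371/(-2750) + 608) = -6/(1371*(-1/2750) + 608) = -6/(-1371/2750 + 608) = -6/(1670629/2750) = (2750/1670629)*(-6) = -16500/1670629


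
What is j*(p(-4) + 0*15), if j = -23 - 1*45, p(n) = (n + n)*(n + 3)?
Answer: -544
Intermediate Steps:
p(n) = 2*n*(3 + n) (p(n) = (2*n)*(3 + n) = 2*n*(3 + n))
j = -68 (j = -23 - 45 = -68)
j*(p(-4) + 0*15) = -68*(2*(-4)*(3 - 4) + 0*15) = -68*(2*(-4)*(-1) + 0) = -68*(8 + 0) = -68*8 = -544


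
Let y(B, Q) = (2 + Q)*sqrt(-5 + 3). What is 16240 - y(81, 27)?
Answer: 16240 - 29*I*sqrt(2) ≈ 16240.0 - 41.012*I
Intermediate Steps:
y(B, Q) = I*sqrt(2)*(2 + Q) (y(B, Q) = (2 + Q)*sqrt(-2) = (2 + Q)*(I*sqrt(2)) = I*sqrt(2)*(2 + Q))
16240 - y(81, 27) = 16240 - I*sqrt(2)*(2 + 27) = 16240 - I*sqrt(2)*29 = 16240 - 29*I*sqrt(2)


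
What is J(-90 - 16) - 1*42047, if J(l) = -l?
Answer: -41941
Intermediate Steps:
J(-90 - 16) - 1*42047 = -(-90 - 16) - 1*42047 = -1*(-106) - 42047 = 106 - 42047 = -41941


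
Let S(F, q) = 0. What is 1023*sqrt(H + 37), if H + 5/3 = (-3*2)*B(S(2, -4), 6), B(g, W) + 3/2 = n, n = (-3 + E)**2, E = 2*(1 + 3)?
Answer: 341*I*sqrt(951) ≈ 10516.0*I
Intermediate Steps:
E = 8 (E = 2*4 = 8)
n = 25 (n = (-3 + 8)**2 = 5**2 = 25)
B(g, W) = 47/2 (B(g, W) = -3/2 + 25 = 47/2)
H = -428/3 (H = -5/3 - 3*2*(47/2) = -5/3 - 6*47/2 = -5/3 - 141 = -428/3 ≈ -142.67)
1023*sqrt(H + 37) = 1023*sqrt(-428/3 + 37) = 1023*sqrt(-317/3) = 1023*(I*sqrt(951)/3) = 341*I*sqrt(951)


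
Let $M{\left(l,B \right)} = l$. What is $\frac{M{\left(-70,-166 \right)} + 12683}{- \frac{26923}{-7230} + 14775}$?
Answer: $\frac{91191990}{106850173} \approx 0.85346$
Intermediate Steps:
$\frac{M{\left(-70,-166 \right)} + 12683}{- \frac{26923}{-7230} + 14775} = \frac{-70 + 12683}{- \frac{26923}{-7230} + 14775} = \frac{12613}{\left(-26923\right) \left(- \frac{1}{7230}\right) + 14775} = \frac{12613}{\frac{26923}{7230} + 14775} = \frac{12613}{\frac{106850173}{7230}} = 12613 \cdot \frac{7230}{106850173} = \frac{91191990}{106850173}$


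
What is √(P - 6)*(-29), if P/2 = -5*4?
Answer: -29*I*√46 ≈ -196.69*I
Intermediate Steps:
P = -40 (P = 2*(-5*4) = 2*(-20) = -40)
√(P - 6)*(-29) = √(-40 - 6)*(-29) = √(-46)*(-29) = (I*√46)*(-29) = -29*I*√46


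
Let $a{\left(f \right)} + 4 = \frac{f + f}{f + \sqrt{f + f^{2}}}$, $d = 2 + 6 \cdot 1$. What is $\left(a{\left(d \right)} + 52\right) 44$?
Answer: $1408 + 528 \sqrt{2} \approx 2154.7$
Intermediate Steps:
$d = 8$ ($d = 2 + 6 = 8$)
$a{\left(f \right)} = -4 + \frac{2 f}{f + \sqrt{f + f^{2}}}$ ($a{\left(f \right)} = -4 + \frac{f + f}{f + \sqrt{f + f^{2}}} = -4 + \frac{2 f}{f + \sqrt{f + f^{2}}}$)
$\left(a{\left(d \right)} + 52\right) 44 = \left(\frac{2 \left(\left(-1\right) 8 - 2 \sqrt{8 \left(1 + 8\right)}\right)}{8 + \sqrt{8 \left(1 + 8\right)}} + 52\right) 44 = \left(\frac{2 \left(-8 - 2 \sqrt{8 \cdot 9}\right)}{8 + \sqrt{8 \cdot 9}} + 52\right) 44 = \left(\frac{2 \left(-8 - 2 \sqrt{72}\right)}{8 + \sqrt{72}} + 52\right) 44 = \left(\frac{2 \left(-8 - 2 \cdot 6 \sqrt{2}\right)}{8 + 6 \sqrt{2}} + 52\right) 44 = \left(\frac{2 \left(-8 - 12 \sqrt{2}\right)}{8 + 6 \sqrt{2}} + 52\right) 44 = \left(52 + \frac{2 \left(-8 - 12 \sqrt{2}\right)}{8 + 6 \sqrt{2}}\right) 44 = 2288 + \frac{88 \left(-8 - 12 \sqrt{2}\right)}{8 + 6 \sqrt{2}}$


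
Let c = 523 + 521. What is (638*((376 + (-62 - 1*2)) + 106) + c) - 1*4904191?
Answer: -4636463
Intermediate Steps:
c = 1044
(638*((376 + (-62 - 1*2)) + 106) + c) - 1*4904191 = (638*((376 + (-62 - 1*2)) + 106) + 1044) - 1*4904191 = (638*((376 + (-62 - 2)) + 106) + 1044) - 4904191 = (638*((376 - 64) + 106) + 1044) - 4904191 = (638*(312 + 106) + 1044) - 4904191 = (638*418 + 1044) - 4904191 = (266684 + 1044) - 4904191 = 267728 - 4904191 = -4636463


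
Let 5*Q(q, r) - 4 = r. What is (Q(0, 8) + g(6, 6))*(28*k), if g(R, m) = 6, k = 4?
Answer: 4704/5 ≈ 940.80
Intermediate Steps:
Q(q, r) = 4/5 + r/5
(Q(0, 8) + g(6, 6))*(28*k) = ((4/5 + (1/5)*8) + 6)*(28*4) = ((4/5 + 8/5) + 6)*112 = (12/5 + 6)*112 = (42/5)*112 = 4704/5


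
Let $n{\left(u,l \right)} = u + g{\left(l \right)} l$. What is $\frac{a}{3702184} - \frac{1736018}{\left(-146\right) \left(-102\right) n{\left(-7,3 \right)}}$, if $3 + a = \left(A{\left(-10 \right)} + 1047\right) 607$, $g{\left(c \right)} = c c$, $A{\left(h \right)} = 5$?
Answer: $- \frac{194902157971}{34458077580} \approx -5.6562$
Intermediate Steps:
$g{\left(c \right)} = c^{2}$
$n{\left(u,l \right)} = u + l^{3}$ ($n{\left(u,l \right)} = u + l^{2} l = u + l^{3}$)
$a = 638561$ ($a = -3 + \left(5 + 1047\right) 607 = -3 + 1052 \cdot 607 = -3 + 638564 = 638561$)
$\frac{a}{3702184} - \frac{1736018}{\left(-146\right) \left(-102\right) n{\left(-7,3 \right)}} = \frac{638561}{3702184} - \frac{1736018}{\left(-146\right) \left(-102\right) \left(-7 + 3^{3}\right)} = 638561 \cdot \frac{1}{3702184} - \frac{1736018}{14892 \left(-7 + 27\right)} = \frac{638561}{3702184} - \frac{1736018}{14892 \cdot 20} = \frac{638561}{3702184} - \frac{1736018}{297840} = \frac{638561}{3702184} - \frac{868009}{148920} = - \frac{194902157971}{34458077580}$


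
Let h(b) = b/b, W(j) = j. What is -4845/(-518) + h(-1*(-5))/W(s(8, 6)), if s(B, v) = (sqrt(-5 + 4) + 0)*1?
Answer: 4845/518 - I ≈ 9.3533 - 1.0*I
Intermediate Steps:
s(B, v) = I (s(B, v) = (sqrt(-1) + 0)*1 = (I + 0)*1 = I*1 = I)
h(b) = 1
-4845/(-518) + h(-1*(-5))/W(s(8, 6)) = -4845/(-518) + 1/I = -4845*(-1/518) + 1*(-I) = 4845/518 - I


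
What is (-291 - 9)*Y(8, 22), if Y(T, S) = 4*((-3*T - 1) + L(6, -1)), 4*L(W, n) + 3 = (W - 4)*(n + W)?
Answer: 27900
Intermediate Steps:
L(W, n) = -3/4 + (-4 + W)*(W + n)/4 (L(W, n) = -3/4 + ((W - 4)*(n + W))/4 = -3/4 + ((-4 + W)*(W + n))/4 = -3/4 + (-4 + W)*(W + n)/4)
Y(T, S) = 3 - 12*T (Y(T, S) = 4*((-3*T - 1) + (-3/4 - 1*6 - 1*(-1) + (1/4)*6**2 + (1/4)*6*(-1))) = 4*((-1 - 3*T) + (-3/4 - 6 + 1 + (1/4)*36 - 3/2)) = 4*((-1 - 3*T) + (-3/4 - 6 + 1 + 9 - 3/2)) = 4*((-1 - 3*T) + 7/4) = 4*(3/4 - 3*T) = 3 - 12*T)
(-291 - 9)*Y(8, 22) = (-291 - 9)*(3 - 12*8) = -300*(3 - 96) = -300*(-93) = 27900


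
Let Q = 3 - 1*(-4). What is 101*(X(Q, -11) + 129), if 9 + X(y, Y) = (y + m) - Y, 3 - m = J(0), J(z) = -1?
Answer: 14342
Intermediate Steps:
Q = 7 (Q = 3 + 4 = 7)
m = 4 (m = 3 - 1*(-1) = 3 + 1 = 4)
X(y, Y) = -5 + y - Y (X(y, Y) = -9 + ((y + 4) - Y) = -9 + ((4 + y) - Y) = -9 + (4 + y - Y) = -5 + y - Y)
101*(X(Q, -11) + 129) = 101*((-5 + 7 - 1*(-11)) + 129) = 101*((-5 + 7 + 11) + 129) = 101*(13 + 129) = 101*142 = 14342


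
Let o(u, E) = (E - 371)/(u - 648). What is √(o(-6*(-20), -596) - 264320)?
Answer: I*√4605479769/132 ≈ 514.12*I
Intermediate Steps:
o(u, E) = (-371 + E)/(-648 + u)
√(o(-6*(-20), -596) - 264320) = √((-371 - 596)/(-648 - 6*(-20)) - 264320) = √(-967/(-648 + 120) - 264320) = √(-967/(-528) - 264320) = √(-1/528*(-967) - 264320) = √(967/528 - 264320) = √(-139559993/528) = I*√4605479769/132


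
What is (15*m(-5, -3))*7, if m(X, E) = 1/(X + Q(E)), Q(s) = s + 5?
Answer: -35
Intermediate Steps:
Q(s) = 5 + s
m(X, E) = 1/(5 + E + X) (m(X, E) = 1/(X + (5 + E)) = 1/(5 + E + X))
(15*m(-5, -3))*7 = (15/(5 - 3 - 5))*7 = (15/(-3))*7 = (15*(-⅓))*7 = -5*7 = -35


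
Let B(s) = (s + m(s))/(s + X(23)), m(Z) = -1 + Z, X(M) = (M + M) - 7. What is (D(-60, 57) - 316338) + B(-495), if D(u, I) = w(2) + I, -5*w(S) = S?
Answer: -721116637/2280 ≈ -3.1628e+5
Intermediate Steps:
w(S) = -S/5
X(M) = -7 + 2*M (X(M) = 2*M - 7 = -7 + 2*M)
D(u, I) = -2/5 + I (D(u, I) = -1/5*2 + I = -2/5 + I)
B(s) = (-1 + 2*s)/(39 + s) (B(s) = (s + (-1 + s))/(s + (-7 + 2*23)) = (-1 + 2*s)/(s + (-7 + 46)) = (-1 + 2*s)/(s + 39) = (-1 + 2*s)/(39 + s))
(D(-60, 57) - 316338) + B(-495) = ((-2/5 + 57) - 316338) + (-1 + 2*(-495))/(39 - 495) = (283/5 - 316338) + (-1 - 990)/(-456) = -1581407/5 - 1/456*(-991) = -1581407/5 + 991/456 = -721116637/2280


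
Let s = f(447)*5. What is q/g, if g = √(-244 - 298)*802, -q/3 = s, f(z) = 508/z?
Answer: 635*I*√542/16191979 ≈ 0.00091301*I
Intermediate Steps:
s = 2540/447 (s = (508/447)*5 = 2540/447 ≈ 5.6823)
q = -2540/149 (q = -3*2540/447 = -2540/149 ≈ -17.047)
g = 802*I*√542 (g = √(-542)*802 = (I*√542)*802 = 802*I*√542 ≈ 18671.0*I)
q/g = -2540*(-I*√542/434684)/149 = -(-635)*I*√542/16191979 = 635*I*√542/16191979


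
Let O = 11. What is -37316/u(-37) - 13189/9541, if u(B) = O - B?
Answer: -89166257/114492 ≈ -778.80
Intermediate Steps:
u(B) = 11 - B
-37316/u(-37) - 13189/9541 = -37316/(11 - 1*(-37)) - 13189/9541 = -37316/(11 + 37) - 13189*1/9541 = -37316/48 - 13189/9541 = -37316*1/48 - 13189/9541 = -9329/12 - 13189/9541 = -89166257/114492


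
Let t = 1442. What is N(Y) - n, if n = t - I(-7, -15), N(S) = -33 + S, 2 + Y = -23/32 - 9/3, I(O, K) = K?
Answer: -47863/32 ≈ -1495.7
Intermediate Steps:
Y = -183/32 (Y = -2 + (-23/32 - 9/3) = -2 + (-23*1/32 - 9*⅓) = -2 + (-23/32 - 3) = -2 - 119/32 = -183/32 ≈ -5.7188)
n = 1457 (n = 1442 - 1*(-15) = 1442 + 15 = 1457)
N(Y) - n = (-33 - 183/32) - 1*1457 = -1239/32 - 1457 = -47863/32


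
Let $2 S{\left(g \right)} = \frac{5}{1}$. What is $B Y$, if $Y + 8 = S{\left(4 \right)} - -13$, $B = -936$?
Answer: $-7020$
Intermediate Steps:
$S{\left(g \right)} = \frac{5}{2}$ ($S{\left(g \right)} = \frac{5 \cdot 1^{-1}}{2} = \frac{5 \cdot 1}{2} = \frac{1}{2} \cdot 5 = \frac{5}{2}$)
$Y = \frac{15}{2}$ ($Y = -8 + \left(\frac{5}{2} - -13\right) = -8 + \left(\frac{5}{2} + 13\right) = -8 + \frac{31}{2} = \frac{15}{2} \approx 7.5$)
$B Y = \left(-936\right) \frac{15}{2} = -7020$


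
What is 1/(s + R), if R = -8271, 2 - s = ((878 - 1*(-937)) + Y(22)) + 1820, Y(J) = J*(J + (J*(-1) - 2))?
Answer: -1/11860 ≈ -8.4317e-5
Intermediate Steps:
Y(J) = -2*J (Y(J) = J*(J + (-J - 2)) = J*(J + (-2 - J)) = J*(-2) = -2*J)
s = -3589 (s = 2 - (((878 - 1*(-937)) - 2*22) + 1820) = 2 - (((878 + 937) - 44) + 1820) = 2 - ((1815 - 44) + 1820) = 2 - (1771 + 1820) = 2 - 1*3591 = 2 - 3591 = -3589)
1/(s + R) = 1/(-3589 - 8271) = 1/(-11860) = -1/11860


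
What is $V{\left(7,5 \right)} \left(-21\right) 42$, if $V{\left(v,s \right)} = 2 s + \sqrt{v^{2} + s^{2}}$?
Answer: $-8820 - 882 \sqrt{74} \approx -16407.0$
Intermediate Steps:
$V{\left(v,s \right)} = \sqrt{s^{2} + v^{2}} + 2 s$ ($V{\left(v,s \right)} = 2 s + \sqrt{s^{2} + v^{2}} = \sqrt{s^{2} + v^{2}} + 2 s$)
$V{\left(7,5 \right)} \left(-21\right) 42 = \left(\sqrt{5^{2} + 7^{2}} + 2 \cdot 5\right) \left(-21\right) 42 = \left(\sqrt{25 + 49} + 10\right) \left(-21\right) 42 = \left(\sqrt{74} + 10\right) \left(-21\right) 42 = \left(10 + \sqrt{74}\right) \left(-21\right) 42 = \left(-210 - 21 \sqrt{74}\right) 42 = -8820 - 882 \sqrt{74}$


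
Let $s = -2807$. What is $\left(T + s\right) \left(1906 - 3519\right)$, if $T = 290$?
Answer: $4059921$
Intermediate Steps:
$\left(T + s\right) \left(1906 - 3519\right) = \left(290 - 2807\right) \left(1906 - 3519\right) = \left(-2517\right) \left(-1613\right) = 4059921$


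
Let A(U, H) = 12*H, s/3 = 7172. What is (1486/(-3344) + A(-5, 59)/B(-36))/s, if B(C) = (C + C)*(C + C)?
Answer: -27791/1942636608 ≈ -1.4306e-5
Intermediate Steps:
s = 21516 (s = 3*7172 = 21516)
B(C) = 4*C**2 (B(C) = (2*C)*(2*C) = 4*C**2)
(1486/(-3344) + A(-5, 59)/B(-36))/s = (1486/(-3344) + (12*59)/((4*(-36)**2)))/21516 = (1486*(-1/3344) + 708/((4*1296)))*(1/21516) = (-743/1672 + 708/5184)*(1/21516) = (-743/1672 + 708*(1/5184))*(1/21516) = (-743/1672 + 59/432)*(1/21516) = -27791/90288*1/21516 = -27791/1942636608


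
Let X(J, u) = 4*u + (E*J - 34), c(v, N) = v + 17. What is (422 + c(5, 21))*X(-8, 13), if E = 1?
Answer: 4440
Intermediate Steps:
c(v, N) = 17 + v
X(J, u) = -34 + J + 4*u (X(J, u) = 4*u + (1*J - 34) = 4*u + (J - 34) = 4*u + (-34 + J) = -34 + J + 4*u)
(422 + c(5, 21))*X(-8, 13) = (422 + (17 + 5))*(-34 - 8 + 4*13) = (422 + 22)*(-34 - 8 + 52) = 444*10 = 4440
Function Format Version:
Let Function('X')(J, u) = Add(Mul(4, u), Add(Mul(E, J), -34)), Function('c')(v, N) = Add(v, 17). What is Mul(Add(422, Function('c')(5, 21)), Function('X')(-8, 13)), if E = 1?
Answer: 4440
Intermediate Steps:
Function('c')(v, N) = Add(17, v)
Function('X')(J, u) = Add(-34, J, Mul(4, u)) (Function('X')(J, u) = Add(Mul(4, u), Add(Mul(1, J), -34)) = Add(Mul(4, u), Add(J, -34)) = Add(Mul(4, u), Add(-34, J)) = Add(-34, J, Mul(4, u)))
Mul(Add(422, Function('c')(5, 21)), Function('X')(-8, 13)) = Mul(Add(422, Add(17, 5)), Add(-34, -8, Mul(4, 13))) = Mul(Add(422, 22), Add(-34, -8, 52)) = Mul(444, 10) = 4440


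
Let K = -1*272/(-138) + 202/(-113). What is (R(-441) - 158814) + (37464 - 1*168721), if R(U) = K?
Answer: -2261682157/7797 ≈ -2.9007e+5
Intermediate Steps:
K = 1430/7797 (K = -272*(-1/138) + 202*(-1/113) = 136/69 - 202/113 = 1430/7797 ≈ 0.18340)
R(U) = 1430/7797
(R(-441) - 158814) + (37464 - 1*168721) = (1430/7797 - 158814) + (37464 - 1*168721) = -1238271328/7797 + (37464 - 168721) = -1238271328/7797 - 131257 = -2261682157/7797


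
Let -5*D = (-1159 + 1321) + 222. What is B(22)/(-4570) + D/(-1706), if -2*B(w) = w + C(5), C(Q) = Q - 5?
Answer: 184871/3898210 ≈ 0.047425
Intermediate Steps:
C(Q) = -5 + Q
B(w) = -w/2 (B(w) = -(w + (-5 + 5))/2 = -(w + 0)/2 = -w/2)
D = -384/5 (D = -((-1159 + 1321) + 222)/5 = -(162 + 222)/5 = -1/5*384 = -384/5 ≈ -76.800)
B(22)/(-4570) + D/(-1706) = -1/2*22/(-4570) - 384/5/(-1706) = -11*(-1/4570) - 384/5*(-1/1706) = 11/4570 + 192/4265 = 184871/3898210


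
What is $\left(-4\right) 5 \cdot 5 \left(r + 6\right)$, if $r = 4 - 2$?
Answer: $-800$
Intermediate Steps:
$r = 2$ ($r = 4 - 2 = 2$)
$\left(-4\right) 5 \cdot 5 \left(r + 6\right) = \left(-4\right) 5 \cdot 5 \left(2 + 6\right) = \left(-20\right) 5 \cdot 8 = \left(-100\right) 8 = -800$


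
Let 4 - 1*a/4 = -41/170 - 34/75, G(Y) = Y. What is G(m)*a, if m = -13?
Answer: -311246/1275 ≈ -244.11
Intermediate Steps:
a = 23942/1275 (a = 16 - 4*(-41/170 - 34/75) = 16 - 4*(-1771/2550) = 16 + 3542/1275 = 23942/1275 ≈ 18.778)
G(m)*a = -13*23942/1275 = -311246/1275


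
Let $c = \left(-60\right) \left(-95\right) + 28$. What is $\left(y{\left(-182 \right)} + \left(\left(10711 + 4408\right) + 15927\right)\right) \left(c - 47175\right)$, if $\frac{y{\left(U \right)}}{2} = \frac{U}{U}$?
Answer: $-1286846456$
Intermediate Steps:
$y{\left(U \right)} = 2$ ($y{\left(U \right)} = 2 \frac{U}{U} = 2 \cdot 1 = 2$)
$c = 5728$ ($c = 5700 + 28 = 5728$)
$\left(y{\left(-182 \right)} + \left(\left(10711 + 4408\right) + 15927\right)\right) \left(c - 47175\right) = \left(2 + \left(\left(10711 + 4408\right) + 15927\right)\right) \left(5728 - 47175\right) = \left(2 + \left(15119 + 15927\right)\right) \left(-41447\right) = \left(2 + 31046\right) \left(-41447\right) = 31048 \left(-41447\right) = -1286846456$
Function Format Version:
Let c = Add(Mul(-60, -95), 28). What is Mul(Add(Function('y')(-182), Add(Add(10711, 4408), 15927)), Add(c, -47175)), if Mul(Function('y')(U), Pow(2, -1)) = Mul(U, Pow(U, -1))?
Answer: -1286846456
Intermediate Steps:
Function('y')(U) = 2 (Function('y')(U) = Mul(2, Mul(U, Pow(U, -1))) = Mul(2, 1) = 2)
c = 5728 (c = Add(5700, 28) = 5728)
Mul(Add(Function('y')(-182), Add(Add(10711, 4408), 15927)), Add(c, -47175)) = Mul(Add(2, Add(Add(10711, 4408), 15927)), Add(5728, -47175)) = Mul(Add(2, Add(15119, 15927)), -41447) = Mul(Add(2, 31046), -41447) = Mul(31048, -41447) = -1286846456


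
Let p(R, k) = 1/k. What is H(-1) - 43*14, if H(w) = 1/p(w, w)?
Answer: -603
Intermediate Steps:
H(w) = w (H(w) = 1/(1/w) = w)
H(-1) - 43*14 = -1 - 43*14 = -1 - 602 = -603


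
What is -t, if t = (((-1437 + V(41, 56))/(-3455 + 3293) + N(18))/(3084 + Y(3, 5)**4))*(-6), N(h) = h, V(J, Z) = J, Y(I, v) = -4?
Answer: 1078/22545 ≈ 0.047816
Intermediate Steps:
t = -1078/22545 (t = (((-1437 + 41)/(-3455 + 3293) + 18)/(3084 + (-4)**4))*(-6) = ((-1396/(-162) + 18)/(3084 + 256))*(-6) = ((-1396*(-1/162) + 18)/3340)*(-6) = ((698/81 + 18)*(1/3340))*(-6) = ((2156/81)*(1/3340))*(-6) = (539/67635)*(-6) = -1078/22545 ≈ -0.047816)
-t = -1*(-1078/22545) = 1078/22545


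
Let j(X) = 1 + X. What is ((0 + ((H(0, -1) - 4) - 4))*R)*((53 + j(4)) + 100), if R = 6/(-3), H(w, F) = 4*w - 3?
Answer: 3476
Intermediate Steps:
H(w, F) = -3 + 4*w
R = -2 (R = 6*(-⅓) = -2)
((0 + ((H(0, -1) - 4) - 4))*R)*((53 + j(4)) + 100) = ((0 + (((-3 + 4*0) - 4) - 4))*(-2))*((53 + (1 + 4)) + 100) = ((0 + (((-3 + 0) - 4) - 4))*(-2))*((53 + 5) + 100) = ((0 + ((-3 - 4) - 4))*(-2))*(58 + 100) = ((0 + (-7 - 4))*(-2))*158 = ((0 - 11)*(-2))*158 = -11*(-2)*158 = 22*158 = 3476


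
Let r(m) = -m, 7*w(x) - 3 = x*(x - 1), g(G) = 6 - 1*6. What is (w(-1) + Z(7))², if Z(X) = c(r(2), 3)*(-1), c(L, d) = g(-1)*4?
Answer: 25/49 ≈ 0.51020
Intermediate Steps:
g(G) = 0 (g(G) = 6 - 6 = 0)
w(x) = 3/7 + x*(-1 + x)/7 (w(x) = 3/7 + (x*(x - 1))/7 = 3/7 + (x*(-1 + x))/7 = 3/7 + x*(-1 + x)/7)
c(L, d) = 0 (c(L, d) = 0*4 = 0)
Z(X) = 0 (Z(X) = 0*(-1) = 0)
(w(-1) + Z(7))² = ((3/7 - ⅐*(-1) + (⅐)*(-1)²) + 0)² = ((3/7 + ⅐ + (⅐)*1) + 0)² = ((3/7 + ⅐ + ⅐) + 0)² = (5/7 + 0)² = (5/7)² = 25/49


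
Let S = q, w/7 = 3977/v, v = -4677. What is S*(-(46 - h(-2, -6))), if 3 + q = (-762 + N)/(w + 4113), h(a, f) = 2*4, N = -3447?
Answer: 1468918101/9604331 ≈ 152.94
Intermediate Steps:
w = -27839/4677 (w = 7*(3977/(-4677)) = 7*(3977*(-1/4677)) = 7*(-3977/4677) = -27839/4677 ≈ -5.9523)
h(a, f) = 8
q = -77311479/19208662 (q = -3 + (-762 - 3447)/(-27839/4677 + 4113) = -3 - 4209/19208662/4677 = -3 - 4209*4677/19208662 = -3 - 19685493/19208662 = -77311479/19208662 ≈ -4.0248)
S = -77311479/19208662 ≈ -4.0248
S*(-(46 - h(-2, -6))) = -(-77311479)*(46 - 1*8)/19208662 = -(-77311479)*(46 - 8)/19208662 = -(-77311479)*38/19208662 = -77311479/19208662*(-38) = 1468918101/9604331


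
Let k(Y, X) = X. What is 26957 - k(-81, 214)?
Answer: 26743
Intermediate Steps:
26957 - k(-81, 214) = 26957 - 1*214 = 26957 - 214 = 26743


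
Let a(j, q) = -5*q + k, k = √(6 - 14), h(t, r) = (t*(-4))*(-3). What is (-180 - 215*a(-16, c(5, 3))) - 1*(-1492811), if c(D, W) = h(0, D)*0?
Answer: 1492631 - 430*I*√2 ≈ 1.4926e+6 - 608.11*I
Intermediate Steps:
h(t, r) = 12*t (h(t, r) = -4*t*(-3) = 12*t)
k = 2*I*√2 (k = √(-8) = 2*I*√2 ≈ 2.8284*I)
c(D, W) = 0 (c(D, W) = (12*0)*0 = 0*0 = 0)
a(j, q) = -5*q + 2*I*√2
(-180 - 215*a(-16, c(5, 3))) - 1*(-1492811) = (-180 - 215*(-5*0 + 2*I*√2)) - 1*(-1492811) = (-180 - 215*(0 + 2*I*√2)) + 1492811 = (-180 - 430*I*√2) + 1492811 = 1492631 - 430*I*√2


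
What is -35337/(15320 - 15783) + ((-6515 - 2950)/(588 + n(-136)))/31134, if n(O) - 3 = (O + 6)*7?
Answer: 116987496899/1532799466 ≈ 76.323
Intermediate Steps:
n(O) = 45 + 7*O (n(O) = 3 + (O + 6)*7 = 3 + (6 + O)*7 = 3 + (42 + 7*O) = 45 + 7*O)
-35337/(15320 - 15783) + ((-6515 - 2950)/(588 + n(-136)))/31134 = -35337/(15320 - 15783) + ((-6515 - 2950)/(588 + (45 + 7*(-136))))/31134 = -35337/(-463) - 9465/(588 + (45 - 952))*(1/31134) = -35337*(-1/463) - 9465/(588 - 907)*(1/31134) = 35337/463 - 9465/(-319)*(1/31134) = 35337/463 - 9465*(-1/319)*(1/31134) = 35337/463 + (9465/319)*(1/31134) = 35337/463 + 3155/3310582 = 116987496899/1532799466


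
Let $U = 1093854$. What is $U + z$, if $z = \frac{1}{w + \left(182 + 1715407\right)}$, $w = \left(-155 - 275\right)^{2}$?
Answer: $\frac{2078857494607}{1900489} \approx 1.0939 \cdot 10^{6}$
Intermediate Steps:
$w = 184900$ ($w = \left(-430\right)^{2} = 184900$)
$z = \frac{1}{1900489}$ ($z = \frac{1}{184900 + \left(182 + 1715407\right)} = \frac{1}{184900 + 1715589} = \frac{1}{1900489} \approx 5.2618 \cdot 10^{-7}$)
$U + z = 1093854 + \frac{1}{1900489} = \frac{2078857494607}{1900489}$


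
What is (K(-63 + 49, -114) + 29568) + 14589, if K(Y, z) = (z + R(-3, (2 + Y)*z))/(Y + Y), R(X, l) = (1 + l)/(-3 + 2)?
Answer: 1237879/28 ≈ 44210.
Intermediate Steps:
R(X, l) = -1 - l (R(X, l) = (1 + l)/(-1) = (1 + l)*(-1) = -1 - l)
K(Y, z) = (-1 + z - z*(2 + Y))/(2*Y) (K(Y, z) = (z + (-1 - (2 + Y)*z))/(Y + Y) = (z + (-1 - z*(2 + Y)))/((2*Y)) = (z + (-1 - z*(2 + Y)))*(1/(2*Y)) = (-1 + z - z*(2 + Y))*(1/(2*Y)) = (-1 + z - z*(2 + Y))/(2*Y))
(K(-63 + 49, -114) + 29568) + 14589 = ((-1 - 114 - 1*(-114)*(2 + (-63 + 49)))/(2*(-63 + 49)) + 29568) + 14589 = ((½)*(-1 - 114 - 1*(-114)*(2 - 14))/(-14) + 29568) + 14589 = ((½)*(-1/14)*(-1 - 114 - 1*(-114)*(-12)) + 29568) + 14589 = ((½)*(-1/14)*(-1 - 114 - 1368) + 29568) + 14589 = ((½)*(-1/14)*(-1483) + 29568) + 14589 = (1483/28 + 29568) + 14589 = 829387/28 + 14589 = 1237879/28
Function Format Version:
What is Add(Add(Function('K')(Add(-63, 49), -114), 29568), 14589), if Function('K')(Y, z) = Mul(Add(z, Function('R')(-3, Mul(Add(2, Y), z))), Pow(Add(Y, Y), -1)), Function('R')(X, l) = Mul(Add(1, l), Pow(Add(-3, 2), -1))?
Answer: Rational(1237879, 28) ≈ 44210.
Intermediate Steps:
Function('R')(X, l) = Add(-1, Mul(-1, l)) (Function('R')(X, l) = Mul(Add(1, l), Pow(-1, -1)) = Mul(Add(1, l), -1) = Add(-1, Mul(-1, l)))
Function('K')(Y, z) = Mul(Rational(1, 2), Pow(Y, -1), Add(-1, z, Mul(-1, z, Add(2, Y)))) (Function('K')(Y, z) = Mul(Add(z, Add(-1, Mul(-1, Mul(Add(2, Y), z)))), Pow(Add(Y, Y), -1)) = Mul(Add(z, Add(-1, Mul(-1, Mul(z, Add(2, Y))))), Pow(Mul(2, Y), -1)) = Mul(Add(z, Add(-1, Mul(-1, z, Add(2, Y)))), Mul(Rational(1, 2), Pow(Y, -1))) = Mul(Add(-1, z, Mul(-1, z, Add(2, Y))), Mul(Rational(1, 2), Pow(Y, -1))) = Mul(Rational(1, 2), Pow(Y, -1), Add(-1, z, Mul(-1, z, Add(2, Y)))))
Add(Add(Function('K')(Add(-63, 49), -114), 29568), 14589) = Add(Add(Mul(Rational(1, 2), Pow(Add(-63, 49), -1), Add(-1, -114, Mul(-1, -114, Add(2, Add(-63, 49))))), 29568), 14589) = Add(Add(Mul(Rational(1, 2), Pow(-14, -1), Add(-1, -114, Mul(-1, -114, Add(2, -14)))), 29568), 14589) = Add(Add(Mul(Rational(1, 2), Rational(-1, 14), Add(-1, -114, Mul(-1, -114, -12))), 29568), 14589) = Add(Add(Mul(Rational(1, 2), Rational(-1, 14), Add(-1, -114, -1368)), 29568), 14589) = Add(Add(Mul(Rational(1, 2), Rational(-1, 14), -1483), 29568), 14589) = Add(Add(Rational(1483, 28), 29568), 14589) = Add(Rational(829387, 28), 14589) = Rational(1237879, 28)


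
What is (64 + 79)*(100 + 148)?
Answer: 35464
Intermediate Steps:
(64 + 79)*(100 + 148) = 143*248 = 35464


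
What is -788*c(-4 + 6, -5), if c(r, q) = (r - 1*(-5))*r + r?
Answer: -12608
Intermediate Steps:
c(r, q) = r + r*(5 + r) (c(r, q) = (r + 5)*r + r = (5 + r)*r + r = r*(5 + r) + r = r + r*(5 + r))
-788*c(-4 + 6, -5) = -788*(-4 + 6)*(6 + (-4 + 6)) = -1576*(6 + 2) = -1576*8 = -788*16 = -12608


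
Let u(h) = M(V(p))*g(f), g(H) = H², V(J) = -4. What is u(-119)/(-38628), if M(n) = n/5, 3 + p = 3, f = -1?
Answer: 1/48285 ≈ 2.0710e-5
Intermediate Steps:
p = 0 (p = -3 + 3 = 0)
M(n) = n/5 (M(n) = n*(⅕) = n/5)
u(h) = -⅘ (u(h) = ((⅕)*(-4))*(-1)² = -⅘*1 = -⅘)
u(-119)/(-38628) = -⅘/(-38628) = -⅘*(-1/38628) = 1/48285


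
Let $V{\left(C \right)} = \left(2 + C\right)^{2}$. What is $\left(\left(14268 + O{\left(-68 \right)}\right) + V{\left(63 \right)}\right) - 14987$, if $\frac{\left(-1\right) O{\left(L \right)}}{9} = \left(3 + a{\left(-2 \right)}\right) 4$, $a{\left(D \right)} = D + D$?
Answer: $3542$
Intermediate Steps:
$a{\left(D \right)} = 2 D$
$O{\left(L \right)} = 36$ ($O{\left(L \right)} = - 9 \left(3 + 2 \left(-2\right)\right) 4 = - 9 \left(3 - 4\right) 4 = - 9 \left(\left(-1\right) 4\right) = \left(-9\right) \left(-4\right) = 36$)
$\left(\left(14268 + O{\left(-68 \right)}\right) + V{\left(63 \right)}\right) - 14987 = \left(\left(14268 + 36\right) + \left(2 + 63\right)^{2}\right) - 14987 = \left(14304 + 65^{2}\right) - 14987 = \left(14304 + 4225\right) - 14987 = 18529 - 14987 = 3542$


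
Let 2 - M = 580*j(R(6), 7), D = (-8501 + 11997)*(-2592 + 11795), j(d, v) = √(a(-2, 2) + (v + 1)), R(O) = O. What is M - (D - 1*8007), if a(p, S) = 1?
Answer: -32167419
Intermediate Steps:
j(d, v) = √(2 + v) (j(d, v) = √(1 + (v + 1)) = √(1 + (1 + v)) = √(2 + v))
D = 32173688 (D = 3496*9203 = 32173688)
M = -1738 (M = 2 - 580*√(2 + 7) = 2 - 580*√9 = 2 - 580*3 = 2 - 1*1740 = 2 - 1740 = -1738)
M - (D - 1*8007) = -1738 - (32173688 - 1*8007) = -1738 - (32173688 - 8007) = -1738 - 1*32165681 = -1738 - 32165681 = -32167419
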